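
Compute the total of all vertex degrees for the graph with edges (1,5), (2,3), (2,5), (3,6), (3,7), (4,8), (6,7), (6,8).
16 (handshake: sum of degrees = 2|E| = 2 x 8 = 16)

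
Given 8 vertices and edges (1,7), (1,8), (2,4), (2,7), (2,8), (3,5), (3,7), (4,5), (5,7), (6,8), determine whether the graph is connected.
Yes (BFS from 1 visits [1, 7, 8, 2, 3, 5, 6, 4] — all 8 vertices reached)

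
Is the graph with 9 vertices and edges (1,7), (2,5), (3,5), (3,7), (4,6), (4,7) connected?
No, it has 3 components: {1, 2, 3, 4, 5, 6, 7}, {8}, {9}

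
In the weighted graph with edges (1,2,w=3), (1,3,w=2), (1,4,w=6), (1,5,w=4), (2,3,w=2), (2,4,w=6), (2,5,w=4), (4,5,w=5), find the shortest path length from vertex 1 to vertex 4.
6 (path: 1 -> 4; weights 6 = 6)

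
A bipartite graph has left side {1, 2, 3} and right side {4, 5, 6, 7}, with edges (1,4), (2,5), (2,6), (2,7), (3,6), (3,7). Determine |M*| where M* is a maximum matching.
3 (matching: (1,4), (2,7), (3,6); upper bound min(|L|,|R|) = min(3,4) = 3)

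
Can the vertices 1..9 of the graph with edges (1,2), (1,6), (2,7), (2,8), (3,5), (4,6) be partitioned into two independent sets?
Yes. Partition: {1, 3, 4, 7, 8, 9}, {2, 5, 6}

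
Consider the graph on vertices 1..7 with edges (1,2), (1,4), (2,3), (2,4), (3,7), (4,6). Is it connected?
No, it has 2 components: {1, 2, 3, 4, 6, 7}, {5}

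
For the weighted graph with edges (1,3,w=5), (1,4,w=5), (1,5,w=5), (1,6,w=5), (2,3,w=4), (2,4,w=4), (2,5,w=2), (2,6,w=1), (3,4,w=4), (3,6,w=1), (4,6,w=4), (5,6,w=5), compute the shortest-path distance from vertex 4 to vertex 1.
5 (path: 4 -> 1; weights 5 = 5)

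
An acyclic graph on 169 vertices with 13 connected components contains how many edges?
156 (Each of the 13 component trees on V_i vertices has V_i - 1 edges; summing gives V - C = 169 - 13 = 156)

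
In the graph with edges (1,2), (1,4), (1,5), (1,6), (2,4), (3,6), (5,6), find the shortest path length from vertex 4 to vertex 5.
2 (path: 4 -> 1 -> 5, 2 edges)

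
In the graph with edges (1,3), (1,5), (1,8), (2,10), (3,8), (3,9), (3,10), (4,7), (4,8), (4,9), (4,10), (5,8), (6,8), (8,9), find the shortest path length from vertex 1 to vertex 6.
2 (path: 1 -> 8 -> 6, 2 edges)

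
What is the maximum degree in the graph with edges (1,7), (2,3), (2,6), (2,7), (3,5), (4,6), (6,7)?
3 (attained at vertices 2, 6, 7)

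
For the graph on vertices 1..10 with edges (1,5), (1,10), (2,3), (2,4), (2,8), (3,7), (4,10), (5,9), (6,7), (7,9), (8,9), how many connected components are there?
1 (components: {1, 2, 3, 4, 5, 6, 7, 8, 9, 10})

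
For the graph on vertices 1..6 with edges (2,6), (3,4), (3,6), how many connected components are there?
3 (components: {1}, {2, 3, 4, 6}, {5})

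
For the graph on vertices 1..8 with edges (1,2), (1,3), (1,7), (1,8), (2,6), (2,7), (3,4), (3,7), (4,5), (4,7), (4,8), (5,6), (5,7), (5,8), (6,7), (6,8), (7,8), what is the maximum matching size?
4 (matching: (1,3), (2,6), (4,8), (5,7); upper bound floor(n/2) = floor(8/2) = 4)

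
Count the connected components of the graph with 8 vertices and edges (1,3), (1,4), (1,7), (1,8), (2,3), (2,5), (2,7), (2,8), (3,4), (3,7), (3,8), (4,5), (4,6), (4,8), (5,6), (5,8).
1 (components: {1, 2, 3, 4, 5, 6, 7, 8})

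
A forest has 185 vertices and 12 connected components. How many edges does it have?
173 (Each of the 12 component trees on V_i vertices has V_i - 1 edges; summing gives V - C = 185 - 12 = 173)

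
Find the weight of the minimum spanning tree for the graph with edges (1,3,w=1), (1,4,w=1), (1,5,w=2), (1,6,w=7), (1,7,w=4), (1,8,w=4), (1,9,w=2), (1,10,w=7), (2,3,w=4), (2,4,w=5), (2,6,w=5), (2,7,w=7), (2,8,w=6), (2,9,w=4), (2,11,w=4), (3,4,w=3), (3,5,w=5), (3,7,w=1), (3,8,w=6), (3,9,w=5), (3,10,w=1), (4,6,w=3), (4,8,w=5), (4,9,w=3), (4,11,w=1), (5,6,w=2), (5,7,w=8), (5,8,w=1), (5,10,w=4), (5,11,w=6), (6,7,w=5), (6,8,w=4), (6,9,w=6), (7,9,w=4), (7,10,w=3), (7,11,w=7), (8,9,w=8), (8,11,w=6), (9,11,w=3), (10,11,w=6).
16 (MST edges: (1,3,w=1), (1,4,w=1), (1,5,w=2), (1,9,w=2), (2,3,w=4), (3,7,w=1), (3,10,w=1), (4,11,w=1), (5,6,w=2), (5,8,w=1); sum of weights 1 + 1 + 2 + 2 + 4 + 1 + 1 + 1 + 2 + 1 = 16)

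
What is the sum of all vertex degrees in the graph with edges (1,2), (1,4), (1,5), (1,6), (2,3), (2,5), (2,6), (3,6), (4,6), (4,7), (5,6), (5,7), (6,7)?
26 (handshake: sum of degrees = 2|E| = 2 x 13 = 26)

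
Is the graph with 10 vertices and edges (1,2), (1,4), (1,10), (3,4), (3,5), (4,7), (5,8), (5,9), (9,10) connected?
No, it has 2 components: {1, 2, 3, 4, 5, 7, 8, 9, 10}, {6}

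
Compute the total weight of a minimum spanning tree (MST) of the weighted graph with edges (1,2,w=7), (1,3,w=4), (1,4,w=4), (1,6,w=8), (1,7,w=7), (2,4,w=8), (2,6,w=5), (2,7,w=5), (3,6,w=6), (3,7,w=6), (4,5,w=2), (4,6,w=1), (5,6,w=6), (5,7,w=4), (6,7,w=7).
20 (MST edges: (1,3,w=4), (1,4,w=4), (2,6,w=5), (4,5,w=2), (4,6,w=1), (5,7,w=4); sum of weights 4 + 4 + 5 + 2 + 1 + 4 = 20)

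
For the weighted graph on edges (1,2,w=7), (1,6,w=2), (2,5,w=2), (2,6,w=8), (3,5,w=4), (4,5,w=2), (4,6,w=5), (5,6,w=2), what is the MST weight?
12 (MST edges: (1,6,w=2), (2,5,w=2), (3,5,w=4), (4,5,w=2), (5,6,w=2); sum of weights 2 + 2 + 4 + 2 + 2 = 12)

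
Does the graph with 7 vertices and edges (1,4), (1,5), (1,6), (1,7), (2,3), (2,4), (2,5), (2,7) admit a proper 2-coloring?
Yes. Partition: {1, 2}, {3, 4, 5, 6, 7}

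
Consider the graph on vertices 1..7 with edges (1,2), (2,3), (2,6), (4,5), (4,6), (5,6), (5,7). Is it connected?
Yes (BFS from 1 visits [1, 2, 3, 6, 4, 5, 7] — all 7 vertices reached)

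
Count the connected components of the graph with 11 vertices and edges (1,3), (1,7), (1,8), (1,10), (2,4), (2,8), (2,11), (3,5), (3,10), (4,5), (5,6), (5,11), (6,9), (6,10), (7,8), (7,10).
1 (components: {1, 2, 3, 4, 5, 6, 7, 8, 9, 10, 11})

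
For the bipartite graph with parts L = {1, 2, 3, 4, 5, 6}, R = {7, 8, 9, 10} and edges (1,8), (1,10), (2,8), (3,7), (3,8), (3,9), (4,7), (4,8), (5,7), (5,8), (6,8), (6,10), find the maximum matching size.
4 (matching: (1,10), (2,8), (3,9), (4,7); upper bound min(|L|,|R|) = min(6,4) = 4)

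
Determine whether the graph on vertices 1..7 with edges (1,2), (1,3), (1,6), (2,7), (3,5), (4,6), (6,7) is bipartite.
Yes. Partition: {1, 4, 5, 7}, {2, 3, 6}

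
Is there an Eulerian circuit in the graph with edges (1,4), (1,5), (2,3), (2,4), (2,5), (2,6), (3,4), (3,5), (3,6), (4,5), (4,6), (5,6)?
No (2 vertices have odd degree: {4, 5}; Eulerian circuit requires 0)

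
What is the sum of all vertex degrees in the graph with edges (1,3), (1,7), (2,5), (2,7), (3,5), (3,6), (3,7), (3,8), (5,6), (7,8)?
20 (handshake: sum of degrees = 2|E| = 2 x 10 = 20)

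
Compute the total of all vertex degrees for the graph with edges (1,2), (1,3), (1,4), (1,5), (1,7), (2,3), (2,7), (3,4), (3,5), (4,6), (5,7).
22 (handshake: sum of degrees = 2|E| = 2 x 11 = 22)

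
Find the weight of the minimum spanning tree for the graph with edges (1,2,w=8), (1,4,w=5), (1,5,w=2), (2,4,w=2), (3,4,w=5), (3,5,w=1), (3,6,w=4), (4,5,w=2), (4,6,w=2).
9 (MST edges: (1,5,w=2), (2,4,w=2), (3,5,w=1), (4,5,w=2), (4,6,w=2); sum of weights 2 + 2 + 1 + 2 + 2 = 9)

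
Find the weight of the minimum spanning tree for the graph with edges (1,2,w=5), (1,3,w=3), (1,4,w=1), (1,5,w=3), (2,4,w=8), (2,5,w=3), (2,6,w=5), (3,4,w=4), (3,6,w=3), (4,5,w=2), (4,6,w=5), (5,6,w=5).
12 (MST edges: (1,3,w=3), (1,4,w=1), (2,5,w=3), (3,6,w=3), (4,5,w=2); sum of weights 3 + 1 + 3 + 3 + 2 = 12)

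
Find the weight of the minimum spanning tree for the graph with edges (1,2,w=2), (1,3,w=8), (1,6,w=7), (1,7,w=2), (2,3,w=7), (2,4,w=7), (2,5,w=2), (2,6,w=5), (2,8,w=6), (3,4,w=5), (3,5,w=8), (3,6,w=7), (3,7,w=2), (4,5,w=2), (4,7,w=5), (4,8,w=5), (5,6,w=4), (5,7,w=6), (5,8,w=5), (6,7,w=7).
19 (MST edges: (1,2,w=2), (1,7,w=2), (2,5,w=2), (3,7,w=2), (4,5,w=2), (4,8,w=5), (5,6,w=4); sum of weights 2 + 2 + 2 + 2 + 2 + 5 + 4 = 19)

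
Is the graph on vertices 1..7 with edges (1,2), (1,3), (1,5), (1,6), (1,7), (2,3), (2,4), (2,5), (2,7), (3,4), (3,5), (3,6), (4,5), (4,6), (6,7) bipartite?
No (odd cycle of length 3: 7 -> 1 -> 2 -> 7)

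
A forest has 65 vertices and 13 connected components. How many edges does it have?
52 (Each of the 13 component trees on V_i vertices has V_i - 1 edges; summing gives V - C = 65 - 13 = 52)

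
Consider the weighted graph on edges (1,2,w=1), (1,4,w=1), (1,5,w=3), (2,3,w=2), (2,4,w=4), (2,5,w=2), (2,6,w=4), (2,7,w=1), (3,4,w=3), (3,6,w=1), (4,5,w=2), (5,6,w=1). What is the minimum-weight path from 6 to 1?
4 (path: 6 -> 5 -> 1; weights 1 + 3 = 4)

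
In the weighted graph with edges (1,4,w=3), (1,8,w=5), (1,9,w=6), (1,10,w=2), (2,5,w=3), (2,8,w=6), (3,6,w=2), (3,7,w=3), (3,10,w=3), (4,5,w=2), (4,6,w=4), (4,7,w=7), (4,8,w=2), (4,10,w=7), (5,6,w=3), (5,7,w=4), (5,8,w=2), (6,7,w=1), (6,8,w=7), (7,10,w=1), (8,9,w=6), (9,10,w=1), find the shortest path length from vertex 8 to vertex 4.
2 (path: 8 -> 4; weights 2 = 2)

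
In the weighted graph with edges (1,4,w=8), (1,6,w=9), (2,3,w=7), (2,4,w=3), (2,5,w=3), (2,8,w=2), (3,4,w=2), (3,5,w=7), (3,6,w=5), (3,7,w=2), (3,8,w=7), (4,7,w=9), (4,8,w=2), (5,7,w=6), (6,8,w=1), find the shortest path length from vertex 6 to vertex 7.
7 (path: 6 -> 3 -> 7; weights 5 + 2 = 7)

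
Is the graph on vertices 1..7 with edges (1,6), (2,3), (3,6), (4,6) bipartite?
Yes. Partition: {1, 3, 4, 5, 7}, {2, 6}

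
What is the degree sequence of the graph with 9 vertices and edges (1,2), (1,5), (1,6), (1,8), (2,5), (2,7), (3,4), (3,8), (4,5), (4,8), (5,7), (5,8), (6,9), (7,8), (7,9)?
[5, 5, 4, 4, 3, 3, 2, 2, 2] (degrees: deg(1)=4, deg(2)=3, deg(3)=2, deg(4)=3, deg(5)=5, deg(6)=2, deg(7)=4, deg(8)=5, deg(9)=2)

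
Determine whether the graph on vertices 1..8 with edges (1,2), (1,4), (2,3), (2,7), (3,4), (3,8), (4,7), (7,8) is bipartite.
Yes. Partition: {1, 3, 5, 6, 7}, {2, 4, 8}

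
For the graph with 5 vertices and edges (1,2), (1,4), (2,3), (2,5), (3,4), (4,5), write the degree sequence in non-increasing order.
[3, 3, 2, 2, 2] (degrees: deg(1)=2, deg(2)=3, deg(3)=2, deg(4)=3, deg(5)=2)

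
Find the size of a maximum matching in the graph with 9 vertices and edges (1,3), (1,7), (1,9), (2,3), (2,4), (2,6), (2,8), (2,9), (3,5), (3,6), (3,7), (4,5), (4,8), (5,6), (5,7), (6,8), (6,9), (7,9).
4 (matching: (1,7), (2,9), (4,5), (6,8); upper bound floor(n/2) = floor(9/2) = 4)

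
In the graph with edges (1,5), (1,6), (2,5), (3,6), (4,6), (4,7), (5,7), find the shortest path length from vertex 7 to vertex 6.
2 (path: 7 -> 4 -> 6, 2 edges)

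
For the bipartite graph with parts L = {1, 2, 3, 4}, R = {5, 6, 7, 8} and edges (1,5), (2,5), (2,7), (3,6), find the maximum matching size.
3 (matching: (1,5), (2,7), (3,6); upper bound min(|L|,|R|) = min(4,4) = 4)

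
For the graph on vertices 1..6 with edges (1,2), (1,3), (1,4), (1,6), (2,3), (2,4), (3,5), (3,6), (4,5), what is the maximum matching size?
3 (matching: (1,6), (2,3), (4,5); upper bound floor(n/2) = floor(6/2) = 3)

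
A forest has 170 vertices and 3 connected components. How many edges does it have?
167 (Each of the 3 component trees on V_i vertices has V_i - 1 edges; summing gives V - C = 170 - 3 = 167)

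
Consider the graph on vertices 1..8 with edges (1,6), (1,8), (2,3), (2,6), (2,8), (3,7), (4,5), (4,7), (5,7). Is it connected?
Yes (BFS from 1 visits [1, 6, 8, 2, 3, 7, 4, 5] — all 8 vertices reached)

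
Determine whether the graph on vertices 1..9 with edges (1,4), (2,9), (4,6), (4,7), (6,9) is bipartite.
Yes. Partition: {1, 2, 3, 5, 6, 7, 8}, {4, 9}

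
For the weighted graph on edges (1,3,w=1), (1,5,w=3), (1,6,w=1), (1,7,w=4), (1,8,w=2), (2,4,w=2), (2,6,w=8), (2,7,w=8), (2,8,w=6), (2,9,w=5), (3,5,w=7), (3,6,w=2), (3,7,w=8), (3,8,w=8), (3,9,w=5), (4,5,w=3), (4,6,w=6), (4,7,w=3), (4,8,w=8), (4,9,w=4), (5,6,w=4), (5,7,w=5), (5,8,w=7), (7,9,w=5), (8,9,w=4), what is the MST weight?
19 (MST edges: (1,3,w=1), (1,5,w=3), (1,6,w=1), (1,8,w=2), (2,4,w=2), (4,5,w=3), (4,7,w=3), (4,9,w=4); sum of weights 1 + 3 + 1 + 2 + 2 + 3 + 3 + 4 = 19)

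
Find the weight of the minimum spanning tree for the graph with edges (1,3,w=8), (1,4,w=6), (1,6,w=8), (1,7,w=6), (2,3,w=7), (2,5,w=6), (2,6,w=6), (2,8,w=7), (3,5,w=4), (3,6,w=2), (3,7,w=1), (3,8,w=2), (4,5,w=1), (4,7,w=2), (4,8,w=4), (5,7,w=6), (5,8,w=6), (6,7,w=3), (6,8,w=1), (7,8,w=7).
19 (MST edges: (1,7,w=6), (2,5,w=6), (3,7,w=1), (3,8,w=2), (4,5,w=1), (4,7,w=2), (6,8,w=1); sum of weights 6 + 6 + 1 + 2 + 1 + 2 + 1 = 19)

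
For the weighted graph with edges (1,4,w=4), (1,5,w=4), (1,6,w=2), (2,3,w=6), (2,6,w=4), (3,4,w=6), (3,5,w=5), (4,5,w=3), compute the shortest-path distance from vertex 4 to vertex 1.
4 (path: 4 -> 1; weights 4 = 4)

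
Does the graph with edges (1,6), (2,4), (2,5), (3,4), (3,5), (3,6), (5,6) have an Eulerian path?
No (4 vertices have odd degree: {1, 3, 5, 6}; Eulerian path requires 0 or 2)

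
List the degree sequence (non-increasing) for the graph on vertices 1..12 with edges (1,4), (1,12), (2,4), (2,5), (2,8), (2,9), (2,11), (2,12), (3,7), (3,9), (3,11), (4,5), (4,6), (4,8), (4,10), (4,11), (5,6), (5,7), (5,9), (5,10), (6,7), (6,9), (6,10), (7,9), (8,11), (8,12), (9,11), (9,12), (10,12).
[7, 7, 6, 6, 5, 5, 5, 4, 4, 4, 3, 2] (degrees: deg(1)=2, deg(2)=6, deg(3)=3, deg(4)=7, deg(5)=6, deg(6)=5, deg(7)=4, deg(8)=4, deg(9)=7, deg(10)=4, deg(11)=5, deg(12)=5)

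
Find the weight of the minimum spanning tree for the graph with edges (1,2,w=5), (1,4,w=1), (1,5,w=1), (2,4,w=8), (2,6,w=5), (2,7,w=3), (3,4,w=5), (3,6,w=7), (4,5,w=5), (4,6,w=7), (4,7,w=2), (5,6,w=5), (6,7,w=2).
14 (MST edges: (1,4,w=1), (1,5,w=1), (2,7,w=3), (3,4,w=5), (4,7,w=2), (6,7,w=2); sum of weights 1 + 1 + 3 + 5 + 2 + 2 = 14)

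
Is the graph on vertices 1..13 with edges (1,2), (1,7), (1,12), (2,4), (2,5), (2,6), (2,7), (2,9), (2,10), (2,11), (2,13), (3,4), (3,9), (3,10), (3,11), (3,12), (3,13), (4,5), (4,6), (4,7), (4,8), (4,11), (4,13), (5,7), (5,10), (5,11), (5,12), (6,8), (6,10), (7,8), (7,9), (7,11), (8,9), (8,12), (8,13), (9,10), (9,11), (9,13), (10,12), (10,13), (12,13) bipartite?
No (odd cycle of length 3: 2 -> 1 -> 7 -> 2)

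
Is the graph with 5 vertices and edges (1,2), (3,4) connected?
No, it has 3 components: {1, 2}, {3, 4}, {5}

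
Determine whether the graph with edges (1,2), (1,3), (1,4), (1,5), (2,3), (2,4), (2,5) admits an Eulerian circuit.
Yes (the graph is connected and all 5 vertices have even degree)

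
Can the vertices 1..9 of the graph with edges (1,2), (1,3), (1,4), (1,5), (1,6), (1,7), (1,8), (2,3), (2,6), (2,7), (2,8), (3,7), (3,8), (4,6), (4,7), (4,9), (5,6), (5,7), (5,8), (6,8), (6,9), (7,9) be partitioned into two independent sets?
No (odd cycle of length 3: 6 -> 1 -> 4 -> 6)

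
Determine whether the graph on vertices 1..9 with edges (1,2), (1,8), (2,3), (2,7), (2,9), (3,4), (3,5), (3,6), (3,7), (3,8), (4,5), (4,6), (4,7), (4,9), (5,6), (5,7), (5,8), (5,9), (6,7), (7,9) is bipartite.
No (odd cycle of length 3: 7 -> 2 -> 3 -> 7)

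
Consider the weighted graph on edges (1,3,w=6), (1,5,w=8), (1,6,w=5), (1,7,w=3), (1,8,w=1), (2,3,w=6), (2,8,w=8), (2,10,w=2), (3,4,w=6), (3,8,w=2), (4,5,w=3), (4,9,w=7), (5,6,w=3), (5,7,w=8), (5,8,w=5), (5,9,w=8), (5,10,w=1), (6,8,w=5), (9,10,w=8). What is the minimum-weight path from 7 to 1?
3 (path: 7 -> 1; weights 3 = 3)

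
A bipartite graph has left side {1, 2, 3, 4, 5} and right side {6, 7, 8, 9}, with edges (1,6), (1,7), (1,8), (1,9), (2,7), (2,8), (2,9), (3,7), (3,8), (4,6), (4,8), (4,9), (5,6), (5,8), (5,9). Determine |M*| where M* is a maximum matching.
4 (matching: (1,9), (2,8), (3,7), (4,6); upper bound min(|L|,|R|) = min(5,4) = 4)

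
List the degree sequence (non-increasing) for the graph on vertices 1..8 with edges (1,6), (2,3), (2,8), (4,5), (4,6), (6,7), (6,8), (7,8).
[4, 3, 2, 2, 2, 1, 1, 1] (degrees: deg(1)=1, deg(2)=2, deg(3)=1, deg(4)=2, deg(5)=1, deg(6)=4, deg(7)=2, deg(8)=3)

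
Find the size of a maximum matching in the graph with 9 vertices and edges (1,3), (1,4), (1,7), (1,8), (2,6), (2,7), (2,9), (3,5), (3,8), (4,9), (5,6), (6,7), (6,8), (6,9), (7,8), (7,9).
4 (matching: (1,8), (2,7), (3,5), (6,9); upper bound floor(n/2) = floor(9/2) = 4)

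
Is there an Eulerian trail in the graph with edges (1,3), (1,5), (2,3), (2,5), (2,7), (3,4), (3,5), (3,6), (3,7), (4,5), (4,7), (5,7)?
No (4 vertices have odd degree: {2, 4, 5, 6}; Eulerian path requires 0 or 2)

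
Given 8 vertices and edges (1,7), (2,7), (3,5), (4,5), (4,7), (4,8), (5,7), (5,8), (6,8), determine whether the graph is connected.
Yes (BFS from 1 visits [1, 7, 2, 4, 5, 8, 3, 6] — all 8 vertices reached)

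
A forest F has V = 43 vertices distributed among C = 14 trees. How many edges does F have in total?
29 (Each of the 14 component trees on V_i vertices has V_i - 1 edges; summing gives V - C = 43 - 14 = 29)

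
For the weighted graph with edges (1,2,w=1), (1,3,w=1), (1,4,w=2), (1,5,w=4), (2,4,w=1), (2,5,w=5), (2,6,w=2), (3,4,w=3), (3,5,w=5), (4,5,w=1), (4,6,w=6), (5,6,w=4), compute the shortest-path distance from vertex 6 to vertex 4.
3 (path: 6 -> 2 -> 4; weights 2 + 1 = 3)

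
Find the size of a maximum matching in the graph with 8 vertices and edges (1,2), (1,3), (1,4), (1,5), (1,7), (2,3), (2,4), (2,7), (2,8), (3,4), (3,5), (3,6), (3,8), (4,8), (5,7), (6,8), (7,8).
4 (matching: (1,2), (3,6), (4,8), (5,7); upper bound floor(n/2) = floor(8/2) = 4)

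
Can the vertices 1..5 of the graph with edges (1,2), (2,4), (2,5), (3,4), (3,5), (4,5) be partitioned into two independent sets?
No (odd cycle of length 3: 5 -> 2 -> 4 -> 5)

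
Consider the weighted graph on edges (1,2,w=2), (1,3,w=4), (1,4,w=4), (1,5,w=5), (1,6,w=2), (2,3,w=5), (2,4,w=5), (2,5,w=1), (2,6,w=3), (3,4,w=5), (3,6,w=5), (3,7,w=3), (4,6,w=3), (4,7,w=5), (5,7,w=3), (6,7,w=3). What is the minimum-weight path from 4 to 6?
3 (path: 4 -> 6; weights 3 = 3)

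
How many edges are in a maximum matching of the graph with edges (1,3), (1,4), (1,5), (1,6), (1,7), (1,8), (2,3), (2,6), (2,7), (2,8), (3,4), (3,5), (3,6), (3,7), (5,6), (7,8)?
4 (matching: (1,7), (2,8), (3,4), (5,6); upper bound floor(n/2) = floor(8/2) = 4)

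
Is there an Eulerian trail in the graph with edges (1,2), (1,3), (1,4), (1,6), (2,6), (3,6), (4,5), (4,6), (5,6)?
Yes (the graph is connected and exactly 2 vertices have odd degree: {4, 6}; any Eulerian path must start and end at those)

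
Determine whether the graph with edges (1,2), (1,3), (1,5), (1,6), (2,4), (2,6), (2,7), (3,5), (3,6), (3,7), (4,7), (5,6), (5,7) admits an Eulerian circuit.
Yes (the graph is connected and all 7 vertices have even degree)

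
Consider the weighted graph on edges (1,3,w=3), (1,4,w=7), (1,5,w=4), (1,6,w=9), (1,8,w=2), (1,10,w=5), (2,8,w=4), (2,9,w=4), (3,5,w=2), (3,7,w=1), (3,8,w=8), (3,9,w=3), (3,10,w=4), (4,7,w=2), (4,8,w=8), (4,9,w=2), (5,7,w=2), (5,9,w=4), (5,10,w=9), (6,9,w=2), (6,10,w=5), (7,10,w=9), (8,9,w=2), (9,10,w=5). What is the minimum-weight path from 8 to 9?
2 (path: 8 -> 9; weights 2 = 2)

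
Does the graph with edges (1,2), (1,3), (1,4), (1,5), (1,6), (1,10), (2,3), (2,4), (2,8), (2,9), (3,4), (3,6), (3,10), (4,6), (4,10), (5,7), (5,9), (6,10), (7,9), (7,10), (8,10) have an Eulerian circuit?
No (6 vertices have odd degree: {2, 3, 4, 5, 7, 9}; Eulerian circuit requires 0)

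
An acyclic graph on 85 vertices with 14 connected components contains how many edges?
71 (Each of the 14 component trees on V_i vertices has V_i - 1 edges; summing gives V - C = 85 - 14 = 71)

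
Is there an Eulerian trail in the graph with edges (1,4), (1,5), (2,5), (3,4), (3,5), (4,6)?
No (4 vertices have odd degree: {2, 4, 5, 6}; Eulerian path requires 0 or 2)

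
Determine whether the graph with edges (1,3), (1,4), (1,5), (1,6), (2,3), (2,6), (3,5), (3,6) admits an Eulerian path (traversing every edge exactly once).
Yes (the graph is connected and exactly 2 vertices have odd degree: {4, 6}; any Eulerian path must start and end at those)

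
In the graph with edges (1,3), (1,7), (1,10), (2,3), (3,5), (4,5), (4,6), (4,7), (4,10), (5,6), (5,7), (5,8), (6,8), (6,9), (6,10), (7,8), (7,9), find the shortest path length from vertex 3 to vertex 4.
2 (path: 3 -> 5 -> 4, 2 edges)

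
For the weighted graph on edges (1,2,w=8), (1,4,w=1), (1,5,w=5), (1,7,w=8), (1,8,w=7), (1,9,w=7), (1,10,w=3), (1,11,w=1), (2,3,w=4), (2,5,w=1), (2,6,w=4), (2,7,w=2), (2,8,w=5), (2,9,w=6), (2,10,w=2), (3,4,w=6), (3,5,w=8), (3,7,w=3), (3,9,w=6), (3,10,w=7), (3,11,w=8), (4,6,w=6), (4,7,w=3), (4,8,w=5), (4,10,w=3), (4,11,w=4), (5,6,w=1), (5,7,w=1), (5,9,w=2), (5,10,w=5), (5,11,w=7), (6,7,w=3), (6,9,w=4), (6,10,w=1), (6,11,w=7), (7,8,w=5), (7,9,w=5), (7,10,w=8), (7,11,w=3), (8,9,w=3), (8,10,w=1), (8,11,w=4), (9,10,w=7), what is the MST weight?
15 (MST edges: (1,4,w=1), (1,10,w=3), (1,11,w=1), (2,5,w=1), (3,7,w=3), (5,6,w=1), (5,7,w=1), (5,9,w=2), (6,10,w=1), (8,10,w=1); sum of weights 1 + 3 + 1 + 1 + 3 + 1 + 1 + 2 + 1 + 1 = 15)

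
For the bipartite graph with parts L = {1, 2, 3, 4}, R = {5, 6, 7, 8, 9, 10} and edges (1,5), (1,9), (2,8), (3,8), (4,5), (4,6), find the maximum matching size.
3 (matching: (1,9), (2,8), (4,6); upper bound min(|L|,|R|) = min(4,6) = 4)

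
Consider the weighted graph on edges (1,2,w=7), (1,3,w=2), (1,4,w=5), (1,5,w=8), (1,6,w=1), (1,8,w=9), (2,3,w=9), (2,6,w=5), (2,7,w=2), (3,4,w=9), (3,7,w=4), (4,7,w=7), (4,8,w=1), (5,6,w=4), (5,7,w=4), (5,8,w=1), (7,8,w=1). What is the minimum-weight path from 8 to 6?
5 (path: 8 -> 5 -> 6; weights 1 + 4 = 5)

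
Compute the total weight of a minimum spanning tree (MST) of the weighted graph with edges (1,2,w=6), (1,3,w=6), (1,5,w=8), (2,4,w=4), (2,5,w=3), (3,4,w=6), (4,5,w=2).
17 (MST edges: (1,2,w=6), (1,3,w=6), (2,5,w=3), (4,5,w=2); sum of weights 6 + 6 + 3 + 2 = 17)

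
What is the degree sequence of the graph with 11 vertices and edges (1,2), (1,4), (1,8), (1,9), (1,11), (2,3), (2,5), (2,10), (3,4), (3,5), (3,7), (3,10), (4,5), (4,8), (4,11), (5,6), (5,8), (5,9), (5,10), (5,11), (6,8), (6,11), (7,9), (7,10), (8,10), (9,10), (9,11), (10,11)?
[8, 7, 6, 5, 5, 5, 5, 5, 4, 3, 3] (degrees: deg(1)=5, deg(2)=4, deg(3)=5, deg(4)=5, deg(5)=8, deg(6)=3, deg(7)=3, deg(8)=5, deg(9)=5, deg(10)=7, deg(11)=6)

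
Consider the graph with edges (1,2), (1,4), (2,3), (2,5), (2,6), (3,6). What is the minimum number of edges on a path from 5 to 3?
2 (path: 5 -> 2 -> 3, 2 edges)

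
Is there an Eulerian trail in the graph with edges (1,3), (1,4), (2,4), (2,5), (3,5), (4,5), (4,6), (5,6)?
Yes — and in fact it has an Eulerian circuit (the graph is connected and all 6 vertices have even degree)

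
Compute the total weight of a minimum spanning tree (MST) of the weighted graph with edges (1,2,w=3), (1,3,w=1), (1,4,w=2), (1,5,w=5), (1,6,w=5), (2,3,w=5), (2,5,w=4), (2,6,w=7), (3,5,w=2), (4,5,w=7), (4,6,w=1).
9 (MST edges: (1,2,w=3), (1,3,w=1), (1,4,w=2), (3,5,w=2), (4,6,w=1); sum of weights 3 + 1 + 2 + 2 + 1 = 9)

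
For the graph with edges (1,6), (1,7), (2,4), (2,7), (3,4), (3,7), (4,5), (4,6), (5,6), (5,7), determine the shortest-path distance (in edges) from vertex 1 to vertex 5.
2 (path: 1 -> 7 -> 5, 2 edges)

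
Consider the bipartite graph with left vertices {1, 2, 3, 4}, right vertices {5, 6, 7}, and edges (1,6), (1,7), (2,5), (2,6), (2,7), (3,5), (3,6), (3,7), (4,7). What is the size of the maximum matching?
3 (matching: (1,7), (2,6), (3,5); upper bound min(|L|,|R|) = min(4,3) = 3)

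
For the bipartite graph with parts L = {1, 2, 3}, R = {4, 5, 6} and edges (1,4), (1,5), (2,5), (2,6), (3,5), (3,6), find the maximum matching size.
3 (matching: (1,4), (2,6), (3,5); upper bound min(|L|,|R|) = min(3,3) = 3)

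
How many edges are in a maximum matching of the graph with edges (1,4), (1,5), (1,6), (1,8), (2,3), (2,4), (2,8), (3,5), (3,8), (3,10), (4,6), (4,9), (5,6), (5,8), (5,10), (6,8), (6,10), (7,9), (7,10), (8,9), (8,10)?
5 (matching: (1,4), (2,3), (5,8), (6,10), (7,9); upper bound floor(n/2) = floor(10/2) = 5)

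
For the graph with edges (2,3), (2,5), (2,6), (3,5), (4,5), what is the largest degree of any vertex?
3 (attained at vertices 2, 5)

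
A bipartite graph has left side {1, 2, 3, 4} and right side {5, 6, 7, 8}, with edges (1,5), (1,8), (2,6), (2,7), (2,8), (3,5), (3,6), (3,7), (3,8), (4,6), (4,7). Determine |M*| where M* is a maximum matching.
4 (matching: (1,8), (2,7), (3,5), (4,6); upper bound min(|L|,|R|) = min(4,4) = 4)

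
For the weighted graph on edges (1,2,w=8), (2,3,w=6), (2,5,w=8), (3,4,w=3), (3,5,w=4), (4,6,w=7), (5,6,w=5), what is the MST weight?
26 (MST edges: (1,2,w=8), (2,3,w=6), (3,4,w=3), (3,5,w=4), (5,6,w=5); sum of weights 8 + 6 + 3 + 4 + 5 = 26)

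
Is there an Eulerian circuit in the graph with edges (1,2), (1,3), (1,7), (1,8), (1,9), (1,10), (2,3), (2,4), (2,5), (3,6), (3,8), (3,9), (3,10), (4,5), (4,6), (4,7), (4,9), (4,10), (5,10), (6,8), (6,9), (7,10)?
No (4 vertices have odd degree: {5, 7, 8, 10}; Eulerian circuit requires 0)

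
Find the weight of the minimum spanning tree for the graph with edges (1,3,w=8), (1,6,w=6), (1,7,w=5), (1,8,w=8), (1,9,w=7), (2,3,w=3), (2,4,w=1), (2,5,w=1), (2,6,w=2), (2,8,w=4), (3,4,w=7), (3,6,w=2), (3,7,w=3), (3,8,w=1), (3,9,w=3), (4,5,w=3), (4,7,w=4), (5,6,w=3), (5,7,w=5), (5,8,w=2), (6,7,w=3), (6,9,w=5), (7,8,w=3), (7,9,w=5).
18 (MST edges: (1,7,w=5), (2,4,w=1), (2,5,w=1), (2,6,w=2), (3,6,w=2), (3,7,w=3), (3,8,w=1), (3,9,w=3); sum of weights 5 + 1 + 1 + 2 + 2 + 3 + 1 + 3 = 18)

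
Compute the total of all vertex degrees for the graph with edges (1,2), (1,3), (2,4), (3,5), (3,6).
10 (handshake: sum of degrees = 2|E| = 2 x 5 = 10)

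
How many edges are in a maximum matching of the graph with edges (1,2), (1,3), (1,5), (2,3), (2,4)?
2 (matching: (1,5), (2,4); upper bound floor(n/2) = floor(5/2) = 2)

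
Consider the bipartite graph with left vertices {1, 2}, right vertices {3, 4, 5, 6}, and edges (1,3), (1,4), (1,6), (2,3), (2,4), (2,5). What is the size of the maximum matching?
2 (matching: (1,6), (2,5); upper bound min(|L|,|R|) = min(2,4) = 2)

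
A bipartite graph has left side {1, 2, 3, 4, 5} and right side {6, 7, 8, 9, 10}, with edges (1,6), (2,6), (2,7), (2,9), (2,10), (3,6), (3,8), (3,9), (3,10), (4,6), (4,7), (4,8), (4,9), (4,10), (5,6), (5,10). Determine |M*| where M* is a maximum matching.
5 (matching: (1,6), (2,7), (3,9), (4,8), (5,10); upper bound min(|L|,|R|) = min(5,5) = 5)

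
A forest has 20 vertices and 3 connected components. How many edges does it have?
17 (Each of the 3 component trees on V_i vertices has V_i - 1 edges; summing gives V - C = 20 - 3 = 17)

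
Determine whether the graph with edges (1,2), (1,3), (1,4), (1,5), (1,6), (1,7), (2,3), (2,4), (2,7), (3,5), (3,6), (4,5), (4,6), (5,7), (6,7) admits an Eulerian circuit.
Yes (the graph is connected and all 7 vertices have even degree)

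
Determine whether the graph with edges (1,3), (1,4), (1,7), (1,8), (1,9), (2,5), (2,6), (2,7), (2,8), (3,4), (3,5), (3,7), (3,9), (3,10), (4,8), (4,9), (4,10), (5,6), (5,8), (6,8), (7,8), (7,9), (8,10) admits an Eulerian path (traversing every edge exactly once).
No (6 vertices have odd degree: {1, 4, 6, 7, 8, 10}; Eulerian path requires 0 or 2)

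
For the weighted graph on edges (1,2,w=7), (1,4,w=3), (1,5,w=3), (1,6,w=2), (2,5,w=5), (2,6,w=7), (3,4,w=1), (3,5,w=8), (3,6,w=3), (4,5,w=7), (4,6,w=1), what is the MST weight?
12 (MST edges: (1,5,w=3), (1,6,w=2), (2,5,w=5), (3,4,w=1), (4,6,w=1); sum of weights 3 + 2 + 5 + 1 + 1 = 12)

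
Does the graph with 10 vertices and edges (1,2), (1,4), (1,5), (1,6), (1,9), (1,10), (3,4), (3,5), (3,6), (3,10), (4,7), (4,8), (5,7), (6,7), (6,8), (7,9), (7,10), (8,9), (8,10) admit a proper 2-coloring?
Yes. Partition: {1, 3, 7, 8}, {2, 4, 5, 6, 9, 10}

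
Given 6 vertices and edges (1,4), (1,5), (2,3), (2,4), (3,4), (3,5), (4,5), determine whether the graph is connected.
No, it has 2 components: {1, 2, 3, 4, 5}, {6}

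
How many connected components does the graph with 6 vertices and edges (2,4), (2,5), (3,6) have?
3 (components: {1}, {2, 4, 5}, {3, 6})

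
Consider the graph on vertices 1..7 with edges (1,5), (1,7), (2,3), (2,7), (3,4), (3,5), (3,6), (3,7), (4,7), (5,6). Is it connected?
Yes (BFS from 1 visits [1, 5, 7, 3, 6, 2, 4] — all 7 vertices reached)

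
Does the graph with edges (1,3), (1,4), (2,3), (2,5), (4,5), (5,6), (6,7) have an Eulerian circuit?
No (2 vertices have odd degree: {5, 7}; Eulerian circuit requires 0)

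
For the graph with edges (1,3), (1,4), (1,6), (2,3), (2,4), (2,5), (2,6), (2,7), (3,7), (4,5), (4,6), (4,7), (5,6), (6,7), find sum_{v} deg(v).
28 (handshake: sum of degrees = 2|E| = 2 x 14 = 28)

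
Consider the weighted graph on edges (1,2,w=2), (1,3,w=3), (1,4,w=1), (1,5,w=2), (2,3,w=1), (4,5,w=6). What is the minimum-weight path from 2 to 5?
4 (path: 2 -> 1 -> 5; weights 2 + 2 = 4)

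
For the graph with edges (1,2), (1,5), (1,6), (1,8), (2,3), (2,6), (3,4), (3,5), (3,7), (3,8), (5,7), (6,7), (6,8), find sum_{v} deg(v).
26 (handshake: sum of degrees = 2|E| = 2 x 13 = 26)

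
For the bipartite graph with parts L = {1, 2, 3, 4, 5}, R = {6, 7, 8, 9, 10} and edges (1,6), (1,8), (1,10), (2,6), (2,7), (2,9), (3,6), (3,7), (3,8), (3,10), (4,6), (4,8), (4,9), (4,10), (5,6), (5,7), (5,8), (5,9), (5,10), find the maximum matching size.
5 (matching: (1,10), (2,9), (3,8), (4,6), (5,7); upper bound min(|L|,|R|) = min(5,5) = 5)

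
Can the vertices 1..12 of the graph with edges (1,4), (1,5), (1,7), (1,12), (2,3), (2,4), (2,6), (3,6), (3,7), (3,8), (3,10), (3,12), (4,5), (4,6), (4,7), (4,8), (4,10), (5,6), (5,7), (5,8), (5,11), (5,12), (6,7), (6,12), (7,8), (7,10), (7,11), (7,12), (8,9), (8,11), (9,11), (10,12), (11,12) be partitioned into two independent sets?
No (odd cycle of length 3: 12 -> 1 -> 7 -> 12)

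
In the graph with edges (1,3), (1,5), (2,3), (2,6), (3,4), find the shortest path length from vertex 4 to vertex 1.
2 (path: 4 -> 3 -> 1, 2 edges)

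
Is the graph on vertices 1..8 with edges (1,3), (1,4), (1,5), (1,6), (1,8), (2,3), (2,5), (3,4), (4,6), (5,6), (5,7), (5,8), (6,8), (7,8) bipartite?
No (odd cycle of length 3: 5 -> 1 -> 6 -> 5)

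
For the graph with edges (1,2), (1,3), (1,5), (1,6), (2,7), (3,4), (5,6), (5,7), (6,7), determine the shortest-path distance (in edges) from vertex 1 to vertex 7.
2 (path: 1 -> 6 -> 7, 2 edges)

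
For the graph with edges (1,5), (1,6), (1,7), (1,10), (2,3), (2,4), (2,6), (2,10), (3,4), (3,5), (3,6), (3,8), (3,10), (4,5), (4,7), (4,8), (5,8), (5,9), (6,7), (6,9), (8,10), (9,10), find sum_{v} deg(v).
44 (handshake: sum of degrees = 2|E| = 2 x 22 = 44)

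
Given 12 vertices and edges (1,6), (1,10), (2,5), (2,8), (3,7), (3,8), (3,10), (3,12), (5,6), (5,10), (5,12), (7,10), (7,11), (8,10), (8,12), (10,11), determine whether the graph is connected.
No, it has 3 components: {1, 2, 3, 5, 6, 7, 8, 10, 11, 12}, {4}, {9}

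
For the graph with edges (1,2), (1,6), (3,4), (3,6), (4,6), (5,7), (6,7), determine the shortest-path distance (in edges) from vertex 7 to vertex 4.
2 (path: 7 -> 6 -> 4, 2 edges)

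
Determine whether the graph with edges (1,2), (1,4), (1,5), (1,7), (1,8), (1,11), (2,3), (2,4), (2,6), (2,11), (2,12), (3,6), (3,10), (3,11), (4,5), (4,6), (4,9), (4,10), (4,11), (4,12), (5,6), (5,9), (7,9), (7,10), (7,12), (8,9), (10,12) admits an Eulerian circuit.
Yes (the graph is connected and all 12 vertices have even degree)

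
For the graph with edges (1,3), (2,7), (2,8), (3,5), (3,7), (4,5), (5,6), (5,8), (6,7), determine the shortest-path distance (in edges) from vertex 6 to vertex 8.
2 (path: 6 -> 5 -> 8, 2 edges)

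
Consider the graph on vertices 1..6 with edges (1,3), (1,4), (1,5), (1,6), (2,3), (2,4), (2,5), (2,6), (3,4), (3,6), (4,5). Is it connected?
Yes (BFS from 1 visits [1, 3, 4, 5, 6, 2] — all 6 vertices reached)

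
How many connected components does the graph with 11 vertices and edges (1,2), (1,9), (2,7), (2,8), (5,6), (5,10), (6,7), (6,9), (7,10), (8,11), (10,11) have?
3 (components: {1, 2, 5, 6, 7, 8, 9, 10, 11}, {3}, {4})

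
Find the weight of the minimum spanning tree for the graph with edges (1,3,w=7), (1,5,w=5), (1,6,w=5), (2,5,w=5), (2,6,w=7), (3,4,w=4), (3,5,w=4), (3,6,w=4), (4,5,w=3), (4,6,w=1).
18 (MST edges: (1,5,w=5), (2,5,w=5), (3,4,w=4), (4,5,w=3), (4,6,w=1); sum of weights 5 + 5 + 4 + 3 + 1 = 18)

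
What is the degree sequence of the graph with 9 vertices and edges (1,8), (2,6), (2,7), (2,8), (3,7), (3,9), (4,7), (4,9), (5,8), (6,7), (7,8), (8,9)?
[5, 5, 3, 3, 2, 2, 2, 1, 1] (degrees: deg(1)=1, deg(2)=3, deg(3)=2, deg(4)=2, deg(5)=1, deg(6)=2, deg(7)=5, deg(8)=5, deg(9)=3)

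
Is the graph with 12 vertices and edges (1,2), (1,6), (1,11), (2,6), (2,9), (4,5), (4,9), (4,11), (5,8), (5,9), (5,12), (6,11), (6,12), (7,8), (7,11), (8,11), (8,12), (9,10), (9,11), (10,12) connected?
No, it has 2 components: {1, 2, 4, 5, 6, 7, 8, 9, 10, 11, 12}, {3}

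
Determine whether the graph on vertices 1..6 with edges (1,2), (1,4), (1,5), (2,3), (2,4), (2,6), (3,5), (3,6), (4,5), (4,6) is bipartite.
No (odd cycle of length 3: 4 -> 1 -> 5 -> 4)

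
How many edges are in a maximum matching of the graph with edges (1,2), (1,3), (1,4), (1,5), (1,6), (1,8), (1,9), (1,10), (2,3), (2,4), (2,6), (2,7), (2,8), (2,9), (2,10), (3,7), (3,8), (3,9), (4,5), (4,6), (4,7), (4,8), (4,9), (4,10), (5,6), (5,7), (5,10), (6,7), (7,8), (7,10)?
5 (matching: (1,9), (2,7), (3,8), (4,10), (5,6); upper bound floor(n/2) = floor(10/2) = 5)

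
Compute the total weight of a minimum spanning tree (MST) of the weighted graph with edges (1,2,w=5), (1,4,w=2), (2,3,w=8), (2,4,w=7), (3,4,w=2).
9 (MST edges: (1,2,w=5), (1,4,w=2), (3,4,w=2); sum of weights 5 + 2 + 2 = 9)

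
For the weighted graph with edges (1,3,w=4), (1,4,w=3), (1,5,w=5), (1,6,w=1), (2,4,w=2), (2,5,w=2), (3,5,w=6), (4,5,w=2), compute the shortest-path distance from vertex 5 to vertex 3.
6 (path: 5 -> 3; weights 6 = 6)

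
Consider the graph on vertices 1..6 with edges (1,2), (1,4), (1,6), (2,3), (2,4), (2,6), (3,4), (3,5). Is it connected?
Yes (BFS from 1 visits [1, 2, 4, 6, 3, 5] — all 6 vertices reached)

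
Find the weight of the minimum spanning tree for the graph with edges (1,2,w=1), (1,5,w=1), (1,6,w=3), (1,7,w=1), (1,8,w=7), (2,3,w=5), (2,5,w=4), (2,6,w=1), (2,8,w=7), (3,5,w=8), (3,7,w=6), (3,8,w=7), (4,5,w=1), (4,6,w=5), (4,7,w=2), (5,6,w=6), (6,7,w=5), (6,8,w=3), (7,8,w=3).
13 (MST edges: (1,2,w=1), (1,5,w=1), (1,7,w=1), (2,3,w=5), (2,6,w=1), (4,5,w=1), (6,8,w=3); sum of weights 1 + 1 + 1 + 5 + 1 + 1 + 3 = 13)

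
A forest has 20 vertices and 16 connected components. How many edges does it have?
4 (Each of the 16 component trees on V_i vertices has V_i - 1 edges; summing gives V - C = 20 - 16 = 4)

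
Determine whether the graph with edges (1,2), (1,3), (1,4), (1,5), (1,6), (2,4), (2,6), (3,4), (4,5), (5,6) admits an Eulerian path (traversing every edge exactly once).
No (4 vertices have odd degree: {1, 2, 5, 6}; Eulerian path requires 0 or 2)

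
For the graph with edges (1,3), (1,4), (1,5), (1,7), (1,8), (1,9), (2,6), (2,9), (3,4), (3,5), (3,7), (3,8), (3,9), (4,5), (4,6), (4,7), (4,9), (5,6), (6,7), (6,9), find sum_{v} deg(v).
40 (handshake: sum of degrees = 2|E| = 2 x 20 = 40)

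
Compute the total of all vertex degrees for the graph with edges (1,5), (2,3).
4 (handshake: sum of degrees = 2|E| = 2 x 2 = 4)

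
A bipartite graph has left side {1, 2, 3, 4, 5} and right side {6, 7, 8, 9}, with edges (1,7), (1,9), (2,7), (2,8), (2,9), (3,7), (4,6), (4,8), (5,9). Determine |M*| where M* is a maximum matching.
4 (matching: (1,9), (2,8), (3,7), (4,6); upper bound min(|L|,|R|) = min(5,4) = 4)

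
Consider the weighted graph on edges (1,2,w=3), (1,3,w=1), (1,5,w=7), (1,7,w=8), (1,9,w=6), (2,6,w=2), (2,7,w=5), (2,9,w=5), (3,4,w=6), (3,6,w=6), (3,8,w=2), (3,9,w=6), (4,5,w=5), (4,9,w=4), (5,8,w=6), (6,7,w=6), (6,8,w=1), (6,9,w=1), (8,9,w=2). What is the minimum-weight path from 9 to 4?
4 (path: 9 -> 4; weights 4 = 4)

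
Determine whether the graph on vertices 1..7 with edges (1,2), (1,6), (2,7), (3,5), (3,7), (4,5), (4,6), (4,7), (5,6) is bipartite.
No (odd cycle of length 5: 7 -> 2 -> 1 -> 6 -> 4 -> 7)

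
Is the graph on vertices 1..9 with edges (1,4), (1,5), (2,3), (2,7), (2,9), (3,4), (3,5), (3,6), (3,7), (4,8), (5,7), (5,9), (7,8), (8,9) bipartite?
No (odd cycle of length 3: 7 -> 5 -> 3 -> 7)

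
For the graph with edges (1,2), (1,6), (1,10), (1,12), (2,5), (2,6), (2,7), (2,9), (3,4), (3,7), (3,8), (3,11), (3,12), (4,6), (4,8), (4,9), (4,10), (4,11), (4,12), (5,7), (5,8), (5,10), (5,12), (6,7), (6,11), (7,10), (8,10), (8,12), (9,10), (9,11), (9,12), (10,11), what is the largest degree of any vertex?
7 (attained at vertices 4, 10)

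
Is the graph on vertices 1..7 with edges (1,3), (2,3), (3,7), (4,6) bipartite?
Yes. Partition: {1, 2, 4, 5, 7}, {3, 6}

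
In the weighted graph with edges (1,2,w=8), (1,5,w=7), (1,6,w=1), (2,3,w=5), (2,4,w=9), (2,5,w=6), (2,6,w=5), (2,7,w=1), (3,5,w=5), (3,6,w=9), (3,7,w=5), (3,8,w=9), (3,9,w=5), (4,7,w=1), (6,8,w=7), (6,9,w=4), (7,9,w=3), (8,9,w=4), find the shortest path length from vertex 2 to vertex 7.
1 (path: 2 -> 7; weights 1 = 1)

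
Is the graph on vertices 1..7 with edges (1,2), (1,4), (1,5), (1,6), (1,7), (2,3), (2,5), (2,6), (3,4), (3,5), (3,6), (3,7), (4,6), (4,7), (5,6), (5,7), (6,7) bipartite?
No (odd cycle of length 3: 7 -> 1 -> 4 -> 7)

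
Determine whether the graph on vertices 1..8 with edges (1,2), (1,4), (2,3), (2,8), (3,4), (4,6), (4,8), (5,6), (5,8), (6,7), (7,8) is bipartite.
Yes. Partition: {1, 3, 6, 8}, {2, 4, 5, 7}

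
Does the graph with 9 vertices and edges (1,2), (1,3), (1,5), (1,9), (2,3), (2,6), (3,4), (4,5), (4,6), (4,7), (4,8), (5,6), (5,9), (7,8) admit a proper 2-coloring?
No (odd cycle of length 3: 2 -> 1 -> 3 -> 2)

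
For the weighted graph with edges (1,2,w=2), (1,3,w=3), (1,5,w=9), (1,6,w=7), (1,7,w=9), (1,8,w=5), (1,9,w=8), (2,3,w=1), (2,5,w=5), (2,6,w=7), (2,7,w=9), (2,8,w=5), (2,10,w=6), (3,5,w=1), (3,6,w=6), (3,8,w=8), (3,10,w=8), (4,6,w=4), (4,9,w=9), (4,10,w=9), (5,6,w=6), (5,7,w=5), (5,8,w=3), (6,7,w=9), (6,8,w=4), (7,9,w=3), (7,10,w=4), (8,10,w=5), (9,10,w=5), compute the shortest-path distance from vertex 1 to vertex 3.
3 (path: 1 -> 3; weights 3 = 3)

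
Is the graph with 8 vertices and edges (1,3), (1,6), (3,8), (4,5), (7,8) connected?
No, it has 3 components: {1, 3, 6, 7, 8}, {2}, {4, 5}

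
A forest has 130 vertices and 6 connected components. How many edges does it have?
124 (Each of the 6 component trees on V_i vertices has V_i - 1 edges; summing gives V - C = 130 - 6 = 124)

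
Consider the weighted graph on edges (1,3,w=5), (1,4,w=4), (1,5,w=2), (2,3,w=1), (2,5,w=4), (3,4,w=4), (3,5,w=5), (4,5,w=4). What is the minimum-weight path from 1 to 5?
2 (path: 1 -> 5; weights 2 = 2)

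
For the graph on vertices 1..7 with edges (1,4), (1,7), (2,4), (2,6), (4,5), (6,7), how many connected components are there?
2 (components: {1, 2, 4, 5, 6, 7}, {3})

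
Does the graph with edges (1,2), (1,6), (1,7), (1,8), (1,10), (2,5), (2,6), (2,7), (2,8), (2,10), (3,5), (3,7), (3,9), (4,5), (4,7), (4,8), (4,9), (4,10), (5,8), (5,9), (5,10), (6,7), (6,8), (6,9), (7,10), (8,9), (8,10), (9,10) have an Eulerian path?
No (6 vertices have odd degree: {1, 3, 4, 6, 8, 10}; Eulerian path requires 0 or 2)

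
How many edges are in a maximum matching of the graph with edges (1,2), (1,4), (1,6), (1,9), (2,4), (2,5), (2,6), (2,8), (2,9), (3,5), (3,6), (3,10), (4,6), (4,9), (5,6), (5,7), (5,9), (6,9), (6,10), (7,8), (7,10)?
5 (matching: (1,4), (2,8), (3,6), (5,9), (7,10); upper bound floor(n/2) = floor(10/2) = 5)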